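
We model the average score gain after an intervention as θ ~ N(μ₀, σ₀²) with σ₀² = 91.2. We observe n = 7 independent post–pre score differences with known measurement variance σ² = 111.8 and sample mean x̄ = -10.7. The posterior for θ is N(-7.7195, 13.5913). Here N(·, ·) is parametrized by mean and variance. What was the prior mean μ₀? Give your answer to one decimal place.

With known observation variance, the Normal–Normal posterior has precision τ_n = τ₀ + n/σ² and mean μ_n = (τ₀μ₀ + (n/σ²)x̄)/τ_n.
Here τ₀ = 1/91.2 = 0.010965 and τ_data = 7/111.8 = 0.062612, so τ_n = 0.073577.
Rearranging for μ₀: μ₀ = (μ_n·τ_n − τ_data·x̄)/τ₀ = (-7.7195·0.073577 − 0.062612·-10.7) / 0.010965 = 0.101971/0.010965 ≈ 9.3.

μ₀ = 9.3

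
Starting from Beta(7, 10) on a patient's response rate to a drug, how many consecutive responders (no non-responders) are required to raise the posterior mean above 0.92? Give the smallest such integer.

After k responders and 0 non-responders the posterior is Beta(7+k, 10), with mean (7+k)/(7+10+k).
Set (7+k)/(17+k) > 0.92 and solve: k > (0.92·17 − 7)/(1 − 0.92) = 108.000.
The smallest integer exceeding 108.000 is 109, and checking k=109: (116)/(126) = 0.9206 > 0.92.

k = 109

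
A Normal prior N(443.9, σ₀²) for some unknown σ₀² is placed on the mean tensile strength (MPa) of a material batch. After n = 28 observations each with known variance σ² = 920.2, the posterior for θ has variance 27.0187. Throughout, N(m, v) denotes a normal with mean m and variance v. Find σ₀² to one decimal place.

For the Normal–Normal model with known σ², precisions add: τ_n = τ₀ + n/σ².
So 1/σ₀² = 1/27.0187 − 28/920.2 = 0.037011 − 0.030428 = 0.006583.
Hence σ₀² = 1/0.006583 ≈ 151.9.

σ₀² = 151.9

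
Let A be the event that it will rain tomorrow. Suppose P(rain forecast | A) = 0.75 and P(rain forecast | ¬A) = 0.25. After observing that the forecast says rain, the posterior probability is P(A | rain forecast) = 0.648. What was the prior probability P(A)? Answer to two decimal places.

In odds form, posterior odds = prior odds × likelihood ratio, so prior odds = posterior odds ÷ LR.
Posterior odds = 0.648/(1−0.648) = 1.8409. LR = 0.75/0.25 = 3.0000.
Prior odds = 1.8409/3.0000 = 0.6136, so P(A) = 0.6136/(1+0.6136) ≈ 0.38.

P(A) = 0.38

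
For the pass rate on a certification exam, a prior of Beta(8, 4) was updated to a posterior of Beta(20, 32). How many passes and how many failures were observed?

12 passes and 28 failures

Under Beta–binomial conjugacy the posterior parameters are (a+s, b+f).
Match parameters: s=20−8=12, f=32−4=28.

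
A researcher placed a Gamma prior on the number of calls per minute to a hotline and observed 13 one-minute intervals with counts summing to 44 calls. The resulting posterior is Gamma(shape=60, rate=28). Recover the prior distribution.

Gamma(shape=16, rate=15)

Gamma–Poisson conjugacy: posterior shape = α + Σxᵢ, posterior rate = β + n.
So α = 60 − 44 = 16 and β = 28 − 13 = 15.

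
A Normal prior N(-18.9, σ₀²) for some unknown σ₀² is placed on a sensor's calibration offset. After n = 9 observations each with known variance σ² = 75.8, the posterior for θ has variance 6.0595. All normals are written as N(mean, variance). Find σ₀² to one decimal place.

σ₀² = 21.6

For the Normal–Normal model with known σ², precisions add: τ_n = τ₀ + n/σ².
So 1/σ₀² = 1/6.0595 − 9/75.8 = 0.165030 − 0.118734 = 0.046296.
Hence σ₀² = 1/0.046296 ≈ 21.6.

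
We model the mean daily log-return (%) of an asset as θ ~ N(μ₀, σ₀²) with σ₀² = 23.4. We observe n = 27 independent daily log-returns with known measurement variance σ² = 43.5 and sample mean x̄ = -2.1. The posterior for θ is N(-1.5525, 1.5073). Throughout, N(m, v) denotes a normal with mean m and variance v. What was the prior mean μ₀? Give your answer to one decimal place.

The posterior mean is a precision-weighted average: μ_n = (τ₀μ₀ + τ_data·x̄)/(τ₀+τ_data), with τ₀=1/σ₀² and τ_data=n/σ².
Here τ₀ = 1/23.4 = 0.042735 and τ_data = 27/43.5 = 0.620690, so τ_n = 0.663425.
Rearranging for μ₀: μ₀ = (μ_n·τ_n − τ_data·x̄)/τ₀ = (-1.5525·0.663425 − 0.620690·-2.1) / 0.042735 = 0.273482/0.042735 ≈ 6.4.

μ₀ = 6.4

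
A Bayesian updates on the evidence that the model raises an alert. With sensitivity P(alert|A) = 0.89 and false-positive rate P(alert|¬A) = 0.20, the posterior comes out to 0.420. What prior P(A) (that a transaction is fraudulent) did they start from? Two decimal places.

In odds form, posterior odds = prior odds × likelihood ratio, so prior odds = posterior odds ÷ LR.
Posterior odds = 0.420/(1−0.420) = 0.7241. LR = 0.89/0.20 = 4.4500.
Prior odds = 0.7241/4.4500 = 0.1627, so P(A) = 0.1627/(1+0.1627) ≈ 0.14.

P(A) = 0.14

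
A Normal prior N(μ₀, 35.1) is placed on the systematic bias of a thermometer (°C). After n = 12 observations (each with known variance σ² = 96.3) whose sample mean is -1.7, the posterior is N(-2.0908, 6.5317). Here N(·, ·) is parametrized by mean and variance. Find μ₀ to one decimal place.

The posterior mean is a precision-weighted average: μ_n = (τ₀μ₀ + τ_data·x̄)/(τ₀+τ_data), with τ₀=1/σ₀² and τ_data=n/σ².
Here τ₀ = 1/35.1 = 0.028490 and τ_data = 12/96.3 = 0.124611, so τ_n = 0.153101.
Rearranging for μ₀: μ₀ = (μ_n·τ_n − τ_data·x̄)/τ₀ = (-2.0908·0.153101 − 0.124611·-1.7) / 0.028490 = -0.108265/0.028490 ≈ -3.8.

μ₀ = -3.8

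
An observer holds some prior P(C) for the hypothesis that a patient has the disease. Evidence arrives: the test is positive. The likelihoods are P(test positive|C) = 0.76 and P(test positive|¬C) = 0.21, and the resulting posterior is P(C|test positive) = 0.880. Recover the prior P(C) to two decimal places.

P(C) = 0.67

Bayes' rule in odds form gives O(C|E) = O(C)·[P(E|C)/P(E|¬C)], hence O(C) = O(C|E)/LR.
Posterior odds = 0.880/(1−0.880) = 7.3333. LR = 0.76/0.21 = 3.6190.
Prior odds = 7.3333/3.6190 = 2.0263, so P(C) = 2.0263/(1+2.0263) ≈ 0.67.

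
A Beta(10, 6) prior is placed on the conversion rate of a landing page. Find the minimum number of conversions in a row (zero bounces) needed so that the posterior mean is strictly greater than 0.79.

k = 13

After k conversions and 0 bounces the posterior is Beta(10+k, 6), with mean (10+k)/(10+6+k).
Set (10+k)/(16+k) > 0.79 and solve: k > (0.79·16 − 10)/(1 − 0.79) = 12.571.
The smallest integer exceeding 12.571 is 13.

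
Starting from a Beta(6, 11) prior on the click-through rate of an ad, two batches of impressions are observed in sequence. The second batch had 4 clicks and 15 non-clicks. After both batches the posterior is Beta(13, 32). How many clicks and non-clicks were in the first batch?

3 clicks and 6 non-clicks

Because Beta–binomial updating is additive in the counts, the combined data contributed (α_post−α_prior, β_post−β_prior) successes and failures.
Total across both batches: 13−6=7 clicks, 32−11=21 non-clicks.
Subtract the second batch: 7−4=3 clicks and 21−15=6 non-clicks.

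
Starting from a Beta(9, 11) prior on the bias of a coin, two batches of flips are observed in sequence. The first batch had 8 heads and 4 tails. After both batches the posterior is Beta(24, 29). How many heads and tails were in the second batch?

7 heads and 14 tails

Sequential conjugate updates are equivalent to a single update on the pooled data, so total successes = posterior α − prior α and total failures = posterior β − prior β.
Total across both batches: 24−9=15 heads, 29−11=18 tails.
Subtract the first batch: 15−8=7 heads and 18−4=14 tails.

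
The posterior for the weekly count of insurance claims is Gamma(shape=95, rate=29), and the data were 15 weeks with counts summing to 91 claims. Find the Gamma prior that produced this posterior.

Gamma(shape=4, rate=14)

A Gamma(α, β) prior (rate parametrization) on a Poisson rate with n observations summing to S gives posterior Gamma(α+S, β+n).
So α = 95 − 91 = 4 and β = 29 − 15 = 14.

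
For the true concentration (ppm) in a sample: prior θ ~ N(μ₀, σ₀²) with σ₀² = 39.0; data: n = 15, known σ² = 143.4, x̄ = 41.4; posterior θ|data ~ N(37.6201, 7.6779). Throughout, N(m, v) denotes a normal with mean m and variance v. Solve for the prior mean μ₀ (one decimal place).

μ₀ = 22.2

The posterior mean is a precision-weighted average: μ_n = (τ₀μ₀ + τ_data·x̄)/(τ₀+τ_data), with τ₀=1/σ₀² and τ_data=n/σ².
Here τ₀ = 1/39.0 = 0.025641 and τ_data = 15/143.4 = 0.104603, so τ_n = 0.130244.
Rearranging for μ₀: μ₀ = (μ_n·τ_n − τ_data·x̄)/τ₀ = (37.6201·0.130244 − 0.104603·41.4) / 0.025641 = 0.569228/0.025641 ≈ 22.2.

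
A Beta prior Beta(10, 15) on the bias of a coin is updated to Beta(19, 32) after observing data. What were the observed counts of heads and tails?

Under Beta–binomial conjugacy the posterior parameters are (a+s, b+f).
Match parameters: s=19−10=9, f=32−15=17.

9 heads and 17 tails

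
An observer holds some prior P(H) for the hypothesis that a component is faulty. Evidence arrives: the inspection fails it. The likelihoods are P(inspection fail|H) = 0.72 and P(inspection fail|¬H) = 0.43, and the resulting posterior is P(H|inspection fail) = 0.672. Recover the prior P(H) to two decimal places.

P(H) = 0.55

In odds form, posterior odds = prior odds × likelihood ratio, so prior odds = posterior odds ÷ LR.
Posterior odds = 0.672/(1−0.672) = 2.0488. LR = 0.72/0.43 = 1.6744.
Prior odds = 2.0488/1.6744 = 1.2236, so P(H) = 1.2236/(1+1.2236) ≈ 0.55.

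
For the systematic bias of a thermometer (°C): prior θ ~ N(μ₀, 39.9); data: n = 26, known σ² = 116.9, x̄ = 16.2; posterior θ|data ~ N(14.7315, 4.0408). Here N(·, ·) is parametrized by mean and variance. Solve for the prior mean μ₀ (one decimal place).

With known observation variance, the Normal–Normal posterior has precision τ_n = τ₀ + n/σ² and mean μ_n = (τ₀μ₀ + (n/σ²)x̄)/τ_n.
Here τ₀ = 1/39.9 = 0.025063 and τ_data = 26/116.9 = 0.222412, so τ_n = 0.247475.
Rearranging for μ₀: μ₀ = (μ_n·τ_n − τ_data·x̄)/τ₀ = (14.7315·0.247475 − 0.222412·16.2) / 0.025063 = 0.042604/0.025063 ≈ 1.7.

μ₀ = 1.7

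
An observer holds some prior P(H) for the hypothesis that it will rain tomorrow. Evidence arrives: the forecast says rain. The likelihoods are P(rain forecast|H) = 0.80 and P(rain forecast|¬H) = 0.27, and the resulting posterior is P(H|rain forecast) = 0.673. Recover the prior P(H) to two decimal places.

Bayes' rule in odds form gives O(H|E) = O(H)·[P(E|H)/P(E|¬H)], hence O(H) = O(H|E)/LR.
Posterior odds = 0.673/(1−0.673) = 2.0581. LR = 0.80/0.27 = 2.9630.
Prior odds = 2.0581/2.9630 = 0.6946, so P(H) = 0.6946/(1+0.6946) ≈ 0.41.

P(H) = 0.41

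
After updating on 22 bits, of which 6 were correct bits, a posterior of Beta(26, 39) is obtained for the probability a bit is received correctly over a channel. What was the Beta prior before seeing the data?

A Beta(α, β) prior with s successes and f failures in binomial data gives a Beta(α+s, β+f) posterior.
Subtract the data counts: 26−6=20, 39−16=23.

Beta(20, 23)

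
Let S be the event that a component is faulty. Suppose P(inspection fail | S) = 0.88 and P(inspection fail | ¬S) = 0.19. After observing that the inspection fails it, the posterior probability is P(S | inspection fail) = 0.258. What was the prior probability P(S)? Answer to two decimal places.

In odds form, posterior odds = prior odds × likelihood ratio, so prior odds = posterior odds ÷ LR.
Posterior odds = 0.258/(1−0.258) = 0.3477. LR = 0.88/0.19 = 4.6316.
Prior odds = 0.3477/4.6316 = 0.0751, so P(S) = 0.0751/(1+0.0751) ≈ 0.07.

P(S) = 0.07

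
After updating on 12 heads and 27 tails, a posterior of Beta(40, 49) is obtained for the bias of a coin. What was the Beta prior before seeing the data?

Beta(28, 22)

Under Beta–binomial conjugacy the posterior parameters are (a+s, b+f).
Subtract the data counts: 40−12=28, 49−27=22.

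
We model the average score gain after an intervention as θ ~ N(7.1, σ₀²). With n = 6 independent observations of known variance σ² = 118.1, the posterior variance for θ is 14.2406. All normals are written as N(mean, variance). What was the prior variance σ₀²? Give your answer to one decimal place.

For the Normal–Normal model with known σ², precisions add: τ_n = τ₀ + n/σ².
So 1/σ₀² = 1/14.2406 − 6/118.1 = 0.070222 − 0.050804 = 0.019418.
Hence σ₀² = 1/0.019418 ≈ 51.5.

σ₀² = 51.5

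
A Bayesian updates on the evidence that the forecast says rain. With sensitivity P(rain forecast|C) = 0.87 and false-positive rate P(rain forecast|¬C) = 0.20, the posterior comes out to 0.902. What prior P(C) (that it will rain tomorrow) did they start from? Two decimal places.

P(C) = 0.68

Bayes' rule in odds form gives O(C|E) = O(C)·[P(E|C)/P(E|¬C)], hence O(C) = O(C|E)/LR.
Posterior odds = 0.902/(1−0.902) = 9.2041. LR = 0.87/0.20 = 4.3500.
Prior odds = 9.2041/4.3500 = 2.1159, so P(C) = 2.1159/(1+2.1159) ≈ 0.68.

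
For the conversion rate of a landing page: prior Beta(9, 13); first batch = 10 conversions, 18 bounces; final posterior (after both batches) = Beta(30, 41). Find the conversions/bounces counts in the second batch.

Sequential conjugate updates are equivalent to a single update on the pooled data, so total successes = posterior α − prior α and total failures = posterior β − prior β.
Total across both batches: 30−9=21 conversions, 41−13=28 bounces.
Subtract the first batch: 21−10=11 conversions and 28−18=10 bounces.

11 conversions and 10 bounces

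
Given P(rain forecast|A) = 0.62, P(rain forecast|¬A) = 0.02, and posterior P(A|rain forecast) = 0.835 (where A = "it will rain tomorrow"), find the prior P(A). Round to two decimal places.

In odds form, posterior odds = prior odds × likelihood ratio, so prior odds = posterior odds ÷ LR.
Posterior odds = 0.835/(1−0.835) = 5.0606. LR = 0.62/0.02 = 31.0000.
Prior odds = 5.0606/31.0000 = 0.1632, so P(A) = 0.1632/(1+0.1632) ≈ 0.14.

P(A) = 0.14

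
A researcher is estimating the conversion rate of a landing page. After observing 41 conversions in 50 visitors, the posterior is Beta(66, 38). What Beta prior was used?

Under Beta–binomial conjugacy the posterior parameters are (α+s, β+f).
So α = 66 − 41 = 25 and β = 38 − 9 = 29.

Beta(25, 29)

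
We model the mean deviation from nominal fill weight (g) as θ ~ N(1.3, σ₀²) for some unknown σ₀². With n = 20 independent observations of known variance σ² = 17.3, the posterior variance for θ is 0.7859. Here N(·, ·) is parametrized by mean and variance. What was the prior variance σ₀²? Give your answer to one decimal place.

σ₀² = 8.6

For the Normal–Normal model with known σ², precisions add: τ_n = τ₀ + n/σ².
So 1/σ₀² = 1/0.7859 − 20/17.3 = 1.272427 − 1.156069 = 0.116358.
Hence σ₀² = 1/0.116358 ≈ 8.6.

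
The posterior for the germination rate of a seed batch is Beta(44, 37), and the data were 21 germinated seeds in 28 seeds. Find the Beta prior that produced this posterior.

Beta is conjugate to the binomial likelihood: posterior = Beta(α+s, β+f).
Subtract the data counts: 44−21=23, 37−7=30.

Beta(23, 30)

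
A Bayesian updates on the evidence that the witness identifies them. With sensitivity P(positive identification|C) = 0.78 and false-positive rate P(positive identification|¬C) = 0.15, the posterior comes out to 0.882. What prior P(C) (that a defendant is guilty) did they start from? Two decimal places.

In odds form, posterior odds = prior odds × likelihood ratio, so prior odds = posterior odds ÷ LR.
Posterior odds = 0.882/(1−0.882) = 7.4746. LR = 0.78/0.15 = 5.2000.
Prior odds = 7.4746/5.2000 = 1.4374, so P(C) = 1.4374/(1+1.4374) ≈ 0.59.

P(C) = 0.59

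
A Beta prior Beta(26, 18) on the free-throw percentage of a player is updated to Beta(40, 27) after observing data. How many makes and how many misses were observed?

Under Beta–binomial conjugacy the posterior parameters are (α+s, β+f).
Match parameters: s=40−26=14, f=27−18=9.

14 makes and 9 misses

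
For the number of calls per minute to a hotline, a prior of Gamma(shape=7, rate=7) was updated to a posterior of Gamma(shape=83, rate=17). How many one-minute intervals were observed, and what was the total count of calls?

n = 10 one-minute intervals with total 76 calls

A Gamma(α, β) prior (rate parametrization) on a Poisson rate with n observations summing to S gives posterior Gamma(α+S, β+n).
Matching: Σxᵢ = 83 − 7 = 76 and n = 17 − 7 = 10.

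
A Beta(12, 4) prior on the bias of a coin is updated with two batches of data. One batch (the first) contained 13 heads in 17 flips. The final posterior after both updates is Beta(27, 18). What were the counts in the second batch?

Sequential conjugate updates are equivalent to a single update on the pooled data, so total successes = posterior α − prior α and total failures = posterior β − prior β.
Total across both batches: 27−12=15 heads, 18−4=14 tails.
Subtract the first batch: 15−13=2 heads and 14−4=10 tails.

2 heads and 10 tails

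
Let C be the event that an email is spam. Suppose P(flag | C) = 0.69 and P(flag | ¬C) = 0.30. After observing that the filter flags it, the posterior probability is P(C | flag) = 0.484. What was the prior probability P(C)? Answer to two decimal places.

P(C) = 0.29

Bayes' rule in odds form gives O(C|E) = O(C)·[P(E|C)/P(E|¬C)], hence O(C) = O(C|E)/LR.
Posterior odds = 0.484/(1−0.484) = 0.9380. LR = 0.69/0.30 = 2.3000.
Prior odds = 0.9380/2.3000 = 0.4078, so P(C) = 0.4078/(1+0.4078) ≈ 0.29.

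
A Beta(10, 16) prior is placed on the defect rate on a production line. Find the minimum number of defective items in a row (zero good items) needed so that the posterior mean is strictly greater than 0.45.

After k defective items and 0 good items the posterior is Beta(10+k, 16), with mean (10+k)/(10+16+k).
Set (10+k)/(26+k) > 0.45 and solve: k > (0.45·26 − 10)/(1 − 0.45) = 3.091.
The smallest integer exceeding 3.091 is 4.

k = 4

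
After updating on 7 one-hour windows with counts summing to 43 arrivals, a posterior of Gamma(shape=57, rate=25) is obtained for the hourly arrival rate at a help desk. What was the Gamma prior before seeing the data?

Gamma(shape=14, rate=18)

Gamma–Poisson conjugacy: posterior shape = α + Σxᵢ, posterior rate = β + n.
So α = 57 − 43 = 14 and β = 25 − 7 = 18.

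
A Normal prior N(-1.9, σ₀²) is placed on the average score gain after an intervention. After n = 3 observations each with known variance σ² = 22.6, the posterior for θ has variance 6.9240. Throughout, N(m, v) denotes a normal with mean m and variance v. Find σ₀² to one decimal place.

For the Normal–Normal model with known σ², precisions add: τ_n = τ₀ + n/σ².
So 1/σ₀² = 1/6.9240 − 3/22.6 = 0.144425 − 0.132743 = 0.011682.
Hence σ₀² = 1/0.011682 ≈ 85.6.

σ₀² = 85.6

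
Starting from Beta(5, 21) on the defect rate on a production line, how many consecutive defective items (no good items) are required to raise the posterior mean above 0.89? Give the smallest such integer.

After k defective items and 0 good items the posterior is Beta(5+k, 21), with mean (5+k)/(5+21+k).
Set (5+k)/(26+k) > 0.89 and solve: k > (0.89·26 − 5)/(1 − 0.89) = 164.909.
The smallest integer exceeding 164.909 is 165, and checking k=165: (170)/(191) = 0.8901 > 0.89.

k = 165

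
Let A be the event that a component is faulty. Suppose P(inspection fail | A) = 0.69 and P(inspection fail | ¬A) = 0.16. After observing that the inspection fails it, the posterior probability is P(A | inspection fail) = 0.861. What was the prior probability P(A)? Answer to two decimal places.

Bayes' rule in odds form gives O(A|E) = O(A)·[P(E|A)/P(E|¬A)], hence O(A) = O(A|E)/LR.
Posterior odds = 0.861/(1−0.861) = 6.1942. LR = 0.69/0.16 = 4.3125.
Prior odds = 6.1942/4.3125 = 1.4363, so P(A) = 1.4363/(1+1.4363) ≈ 0.59.

P(A) = 0.59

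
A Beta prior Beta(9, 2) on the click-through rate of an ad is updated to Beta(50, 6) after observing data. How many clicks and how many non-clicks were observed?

Beta is conjugate to the binomial likelihood: posterior = Beta(α+s, β+f).
Match parameters: s=50−9=41, f=6−2=4.

41 clicks and 4 non-clicks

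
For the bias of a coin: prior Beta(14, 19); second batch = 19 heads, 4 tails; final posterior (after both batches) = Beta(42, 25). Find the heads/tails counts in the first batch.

Sequential conjugate updates are equivalent to a single update on the pooled data, so total successes = posterior α − prior α and total failures = posterior β − prior β.
Total across both batches: 42−14=28 heads, 25−19=6 tails.
Subtract the second batch: 28−19=9 heads and 6−4=2 tails.

9 heads and 2 tails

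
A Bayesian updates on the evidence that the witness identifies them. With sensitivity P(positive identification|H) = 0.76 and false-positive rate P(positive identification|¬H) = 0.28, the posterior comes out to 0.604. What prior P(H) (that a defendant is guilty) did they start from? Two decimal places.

Bayes' rule in odds form gives O(H|E) = O(H)·[P(E|H)/P(E|¬H)], hence O(H) = O(H|E)/LR.
Posterior odds = 0.604/(1−0.604) = 1.5253. LR = 0.76/0.28 = 2.7143.
Prior odds = 1.5253/2.7143 = 0.5619, so P(H) = 0.5619/(1+0.5619) ≈ 0.36.

P(H) = 0.36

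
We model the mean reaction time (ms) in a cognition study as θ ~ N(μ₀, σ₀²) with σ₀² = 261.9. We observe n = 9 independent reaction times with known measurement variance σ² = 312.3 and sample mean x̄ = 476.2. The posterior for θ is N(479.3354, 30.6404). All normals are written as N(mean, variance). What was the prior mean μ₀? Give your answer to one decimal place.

With known observation variance, the Normal–Normal posterior has precision τ_n = τ₀ + n/σ² and mean μ_n = (τ₀μ₀ + (n/σ²)x̄)/τ_n.
Here τ₀ = 1/261.9 = 0.003818 and τ_data = 9/312.3 = 0.028818, so τ_n = 0.032636.
Rearranging for μ₀: μ₀ = (μ_n·τ_n − τ_data·x̄)/τ₀ = (479.3354·0.032636 − 0.028818·476.2) / 0.003818 = 1.920459/0.003818 ≈ 503.0.

μ₀ = 503.0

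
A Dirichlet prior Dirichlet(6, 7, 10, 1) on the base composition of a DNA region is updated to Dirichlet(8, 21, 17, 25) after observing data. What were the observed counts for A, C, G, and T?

counts (2, 14, 7, 24)

For a Dirichlet(α) prior with multinomial counts c, the posterior is Dirichlet(α + c) componentwise.
Counts are posterior − prior componentwise: 8−6=2, 21−7=14, 17−10=7, 25−1=24.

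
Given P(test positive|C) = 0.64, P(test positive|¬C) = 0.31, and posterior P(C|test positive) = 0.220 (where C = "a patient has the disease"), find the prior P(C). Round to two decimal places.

P(C) = 0.12

Bayes' rule in odds form gives O(C|E) = O(C)·[P(E|C)/P(E|¬C)], hence O(C) = O(C|E)/LR.
Posterior odds = 0.220/(1−0.220) = 0.2821. LR = 0.64/0.31 = 2.0645.
Prior odds = 0.2821/2.0645 = 0.1366, so P(C) = 0.1366/(1+0.1366) ≈ 0.12.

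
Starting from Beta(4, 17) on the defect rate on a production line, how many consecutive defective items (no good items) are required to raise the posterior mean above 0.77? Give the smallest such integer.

After k defective items and 0 good items the posterior is Beta(4+k, 17), with mean (4+k)/(4+17+k).
Set (4+k)/(21+k) > 0.77 and solve: k > (0.77·21 − 4)/(1 − 0.77) = 52.913.
The smallest integer exceeding 52.913 is 53, and checking k=53: (57)/(74) = 0.7703 > 0.77.

k = 53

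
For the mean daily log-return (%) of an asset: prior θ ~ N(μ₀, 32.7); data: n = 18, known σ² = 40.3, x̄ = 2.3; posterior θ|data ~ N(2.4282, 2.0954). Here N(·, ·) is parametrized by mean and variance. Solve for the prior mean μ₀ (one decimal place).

With known observation variance, the Normal–Normal posterior has precision τ_n = τ₀ + n/σ² and mean μ_n = (τ₀μ₀ + (n/σ²)x̄)/τ_n.
Here τ₀ = 1/32.7 = 0.030581 and τ_data = 18/40.3 = 0.446650, so τ_n = 0.477231.
Rearranging for μ₀: μ₀ = (μ_n·τ_n − τ_data·x̄)/τ₀ = (2.4282·0.477231 − 0.446650·2.3) / 0.030581 = 0.131517/0.030581 ≈ 4.3.

μ₀ = 4.3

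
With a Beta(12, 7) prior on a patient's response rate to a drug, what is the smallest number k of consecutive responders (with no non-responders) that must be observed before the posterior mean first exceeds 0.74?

k = 8

After k responders and 0 non-responders the posterior is Beta(12+k, 7), with mean (12+k)/(12+7+k).
Set (12+k)/(19+k) > 0.74 and solve: k > (0.74·19 − 12)/(1 − 0.74) = 7.923.
The smallest integer exceeding 7.923 is 8.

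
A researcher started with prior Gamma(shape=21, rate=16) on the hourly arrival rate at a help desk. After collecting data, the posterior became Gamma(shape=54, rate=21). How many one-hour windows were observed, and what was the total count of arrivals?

A Gamma(α, β) prior (rate parametrization) on a Poisson rate with n observations summing to S gives posterior Gamma(α+S, β+n).
Matching: Σxᵢ = 54 − 21 = 33 and n = 21 − 16 = 5.

n = 5 one-hour windows with total 33 arrivals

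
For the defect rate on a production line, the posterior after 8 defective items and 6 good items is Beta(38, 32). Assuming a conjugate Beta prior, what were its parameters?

Beta(30, 26)

Beta is conjugate to the binomial likelihood: posterior = Beta(a+s, b+f).
So a = 38 − 8 = 30 and b = 32 − 6 = 26.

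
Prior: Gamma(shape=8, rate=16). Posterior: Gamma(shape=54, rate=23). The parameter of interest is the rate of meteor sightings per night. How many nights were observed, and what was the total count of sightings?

n = 7 nights with total 46 sightings

Gamma–Poisson conjugacy: posterior shape = α + Σxᵢ, posterior rate = β + n.
Matching: Σxᵢ = 54 − 8 = 46 and n = 23 − 16 = 7.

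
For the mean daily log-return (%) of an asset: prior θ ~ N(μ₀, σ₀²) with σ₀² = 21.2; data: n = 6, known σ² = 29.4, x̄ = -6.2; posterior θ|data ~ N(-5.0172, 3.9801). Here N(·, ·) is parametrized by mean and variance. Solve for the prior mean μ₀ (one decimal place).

With known observation variance, the Normal–Normal posterior has precision τ_n = τ₀ + n/σ² and mean μ_n = (τ₀μ₀ + (n/σ²)x̄)/τ_n.
Here τ₀ = 1/21.2 = 0.047170 and τ_data = 6/29.4 = 0.204082, so τ_n = 0.251252.
Rearranging for μ₀: μ₀ = (μ_n·τ_n − τ_data·x̄)/τ₀ = (-5.0172·0.251252 − 0.204082·-6.2) / 0.047170 = 0.004727/0.047170 ≈ 0.1.

μ₀ = 0.1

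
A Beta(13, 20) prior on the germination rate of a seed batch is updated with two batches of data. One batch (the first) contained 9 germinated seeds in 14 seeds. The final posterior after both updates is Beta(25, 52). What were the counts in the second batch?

Sequential conjugate updates are equivalent to a single update on the pooled data, so total successes = posterior α − prior α and total failures = posterior β − prior β.
Total across both batches: 25−13=12 germinated seeds, 52−20=32 non-germinating seeds.
Subtract the first batch: 12−9=3 germinated seeds and 32−5=27 non-germinating seeds.

3 germinated seeds and 27 non-germinating seeds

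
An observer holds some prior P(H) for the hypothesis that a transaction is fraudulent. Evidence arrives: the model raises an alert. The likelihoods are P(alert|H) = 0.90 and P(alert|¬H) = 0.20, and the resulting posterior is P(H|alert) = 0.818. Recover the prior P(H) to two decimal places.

P(H) = 0.50

Bayes' rule in odds form gives O(H|E) = O(H)·[P(E|H)/P(E|¬H)], hence O(H) = O(H|E)/LR.
Posterior odds = 0.818/(1−0.818) = 4.4945. LR = 0.90/0.20 = 4.5000.
Prior odds = 4.4945/4.5000 = 0.9988, so P(H) = 0.9988/(1+0.9988) ≈ 0.50.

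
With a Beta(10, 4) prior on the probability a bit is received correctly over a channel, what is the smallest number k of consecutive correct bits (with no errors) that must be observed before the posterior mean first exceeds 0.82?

After k correct bits and 0 errors the posterior is Beta(10+k, 4), with mean (10+k)/(10+4+k).
Set (10+k)/(14+k) > 0.82 and solve: k > (0.82·14 − 10)/(1 − 0.82) = 8.222.
The smallest integer exceeding 8.222 is 9, and checking k=9: (19)/(23) = 0.8261 > 0.82.

k = 9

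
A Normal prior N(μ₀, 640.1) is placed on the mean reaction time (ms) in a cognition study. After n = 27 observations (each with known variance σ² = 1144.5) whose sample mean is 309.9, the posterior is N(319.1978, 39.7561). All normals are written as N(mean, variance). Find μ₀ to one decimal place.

With known observation variance, the Normal–Normal posterior has precision τ_n = τ₀ + n/σ² and mean μ_n = (τ₀μ₀ + (n/σ²)x̄)/τ_n.
Here τ₀ = 1/640.1 = 0.001562 and τ_data = 27/1144.5 = 0.023591, so τ_n = 0.025153.
Rearranging for μ₀: μ₀ = (μ_n·τ_n − τ_data·x̄)/τ₀ = (319.1978·0.025153 − 0.023591·309.9) / 0.001562 = 0.717931/0.001562 ≈ 459.6.

μ₀ = 459.6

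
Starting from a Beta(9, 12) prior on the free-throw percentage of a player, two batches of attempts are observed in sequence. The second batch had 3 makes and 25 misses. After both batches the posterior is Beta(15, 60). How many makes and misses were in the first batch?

3 makes and 23 misses

Sequential conjugate updates are equivalent to a single update on the pooled data, so total successes = posterior α − prior α and total failures = posterior β − prior β.
Total across both batches: 15−9=6 makes, 60−12=48 misses.
Subtract the second batch: 6−3=3 makes and 48−25=23 misses.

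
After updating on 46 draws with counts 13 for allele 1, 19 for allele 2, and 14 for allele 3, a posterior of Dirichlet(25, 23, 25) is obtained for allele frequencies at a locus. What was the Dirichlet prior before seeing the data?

Dirichlet(12, 4, 11)

For a Dirichlet(α) prior with multinomial counts c, the posterior is Dirichlet(α + c) componentwise.
Subtract each count from the matching posterior parameter: 25−13=12, 23−19=4, 25−14=11.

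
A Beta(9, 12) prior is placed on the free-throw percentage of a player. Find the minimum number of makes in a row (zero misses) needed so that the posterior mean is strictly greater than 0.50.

k = 4

After k makes and 0 misses the posterior is Beta(9+k, 12), with mean (9+k)/(9+12+k).
Set (9+k)/(21+k) > 0.50 and solve: k > (0.50·21 − 9)/(1 − 0.50) = 3.000.
The smallest integer exceeding 3.000 is 4.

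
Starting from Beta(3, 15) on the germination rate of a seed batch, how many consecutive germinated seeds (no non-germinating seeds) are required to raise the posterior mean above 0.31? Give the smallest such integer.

After k germinated seeds and 0 non-germinating seeds the posterior is Beta(3+k, 15), with mean (3+k)/(3+15+k).
Set (3+k)/(18+k) > 0.31 and solve: k > (0.31·18 − 3)/(1 − 0.31) = 3.739.
The smallest integer exceeding 3.739 is 4, and checking k=4: (7)/(22) = 0.3182 > 0.31.

k = 4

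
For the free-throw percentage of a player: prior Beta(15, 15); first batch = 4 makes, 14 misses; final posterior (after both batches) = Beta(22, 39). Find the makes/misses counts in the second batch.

Because Beta–binomial updating is additive in the counts, the combined data contributed (α_post−α_prior, β_post−β_prior) successes and failures.
Total across both batches: 22−15=7 makes, 39−15=24 misses.
Subtract the first batch: 7−4=3 makes and 24−14=10 misses.

3 makes and 10 misses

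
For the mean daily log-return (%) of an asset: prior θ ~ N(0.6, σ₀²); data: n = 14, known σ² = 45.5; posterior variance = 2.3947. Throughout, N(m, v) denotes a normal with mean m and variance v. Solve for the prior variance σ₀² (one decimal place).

Posterior precision equals prior precision plus data precision: 1/σ_n² = 1/σ₀² + n/σ².
So 1/σ₀² = 1/2.3947 − 14/45.5 = 0.417589 − 0.307692 = 0.109897.
Hence σ₀² = 1/0.109897 ≈ 9.1.

σ₀² = 9.1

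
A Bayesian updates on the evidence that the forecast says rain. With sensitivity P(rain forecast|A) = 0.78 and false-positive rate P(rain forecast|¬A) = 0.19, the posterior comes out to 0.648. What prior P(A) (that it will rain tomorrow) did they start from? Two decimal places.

In odds form, posterior odds = prior odds × likelihood ratio, so prior odds = posterior odds ÷ LR.
Posterior odds = 0.648/(1−0.648) = 1.8409. LR = 0.78/0.19 = 4.1053.
Prior odds = 1.8409/4.1053 = 0.4484, so P(A) = 0.4484/(1+0.4484) ≈ 0.31.

P(A) = 0.31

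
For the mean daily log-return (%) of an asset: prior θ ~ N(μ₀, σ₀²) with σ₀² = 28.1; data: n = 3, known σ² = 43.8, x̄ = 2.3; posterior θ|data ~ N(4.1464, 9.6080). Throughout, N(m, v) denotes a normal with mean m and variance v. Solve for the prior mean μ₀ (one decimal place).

With known observation variance, the Normal–Normal posterior has precision τ_n = τ₀ + n/σ² and mean μ_n = (τ₀μ₀ + (n/σ²)x̄)/τ_n.
Here τ₀ = 1/28.1 = 0.035587 and τ_data = 3/43.8 = 0.068493, so τ_n = 0.104080.
Rearranging for μ₀: μ₀ = (μ_n·τ_n − τ_data·x̄)/τ₀ = (4.1464·0.104080 − 0.068493·2.3) / 0.035587 = 0.274023/0.035587 ≈ 7.7.

μ₀ = 7.7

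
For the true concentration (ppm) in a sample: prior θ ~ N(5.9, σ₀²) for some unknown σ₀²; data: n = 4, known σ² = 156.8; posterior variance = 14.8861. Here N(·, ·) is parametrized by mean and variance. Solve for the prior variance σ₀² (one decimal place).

σ₀² = 24.0

Posterior precision equals prior precision plus data precision: 1/σ_n² = 1/σ₀² + n/σ².
So 1/σ₀² = 1/14.8861 − 4/156.8 = 0.067177 − 0.025510 = 0.041667.
Hence σ₀² = 1/0.041667 ≈ 24.0.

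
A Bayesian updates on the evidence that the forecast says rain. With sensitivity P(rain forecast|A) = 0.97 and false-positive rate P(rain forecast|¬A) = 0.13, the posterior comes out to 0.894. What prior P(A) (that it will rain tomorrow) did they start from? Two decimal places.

P(A) = 0.53

Bayes' rule in odds form gives O(A|E) = O(A)·[P(E|A)/P(E|¬A)], hence O(A) = O(A|E)/LR.
Posterior odds = 0.894/(1−0.894) = 8.4340. LR = 0.97/0.13 = 7.4615.
Prior odds = 8.4340/7.4615 = 1.1303, so P(A) = 1.1303/(1+1.1303) ≈ 0.53.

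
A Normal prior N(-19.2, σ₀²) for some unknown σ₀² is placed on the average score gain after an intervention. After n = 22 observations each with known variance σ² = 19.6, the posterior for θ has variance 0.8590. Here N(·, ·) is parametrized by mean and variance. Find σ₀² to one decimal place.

Posterior precision equals prior precision plus data precision: 1/σ_n² = 1/σ₀² + n/σ².
So 1/σ₀² = 1/0.8590 − 22/19.6 = 1.164144 − 1.122449 = 0.041695.
Hence σ₀² = 1/0.041695 ≈ 24.0.

σ₀² = 24.0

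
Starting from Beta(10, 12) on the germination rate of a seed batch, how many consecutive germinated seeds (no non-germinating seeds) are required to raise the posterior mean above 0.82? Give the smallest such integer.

After k germinated seeds and 0 non-germinating seeds the posterior is Beta(10+k, 12), with mean (10+k)/(10+12+k).
Set (10+k)/(22+k) > 0.82 and solve: k > (0.82·22 − 10)/(1 − 0.82) = 44.667.
The smallest integer exceeding 44.667 is 45.

k = 45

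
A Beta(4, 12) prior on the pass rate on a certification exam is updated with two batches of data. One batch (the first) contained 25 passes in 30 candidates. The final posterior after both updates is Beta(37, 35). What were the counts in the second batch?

Sequential conjugate updates are equivalent to a single update on the pooled data, so total successes = posterior α − prior α and total failures = posterior β − prior β.
Total across both batches: 37−4=33 passes, 35−12=23 failures.
Subtract the first batch: 33−25=8 passes and 23−5=18 failures.

8 passes and 18 failures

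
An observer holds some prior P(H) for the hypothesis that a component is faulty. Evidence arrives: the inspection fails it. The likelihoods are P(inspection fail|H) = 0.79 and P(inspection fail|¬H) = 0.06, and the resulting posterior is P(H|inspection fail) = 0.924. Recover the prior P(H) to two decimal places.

In odds form, posterior odds = prior odds × likelihood ratio, so prior odds = posterior odds ÷ LR.
Posterior odds = 0.924/(1−0.924) = 12.1579. LR = 0.79/0.06 = 13.1667.
Prior odds = 12.1579/13.1667 = 0.9234, so P(H) = 0.9234/(1+0.9234) ≈ 0.48.

P(H) = 0.48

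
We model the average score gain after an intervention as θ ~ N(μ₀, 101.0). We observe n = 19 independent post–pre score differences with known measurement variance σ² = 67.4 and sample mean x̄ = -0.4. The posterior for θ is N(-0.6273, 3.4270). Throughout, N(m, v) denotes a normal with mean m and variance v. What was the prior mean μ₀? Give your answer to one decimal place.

The posterior mean is a precision-weighted average: μ_n = (τ₀μ₀ + τ_data·x̄)/(τ₀+τ_data), with τ₀=1/σ₀² and τ_data=n/σ².
Here τ₀ = 1/101.0 = 0.009901 and τ_data = 19/67.4 = 0.281899, so τ_n = 0.291800.
Rearranging for μ₀: μ₀ = (μ_n·τ_n − τ_data·x̄)/τ₀ = (-0.6273·0.291800 − 0.281899·-0.4) / 0.009901 = -0.070287/0.009901 ≈ -7.1.

μ₀ = -7.1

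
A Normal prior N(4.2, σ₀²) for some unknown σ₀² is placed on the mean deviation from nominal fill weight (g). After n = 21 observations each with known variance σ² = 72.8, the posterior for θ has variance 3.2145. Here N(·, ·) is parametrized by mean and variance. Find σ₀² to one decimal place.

For the Normal–Normal model with known σ², precisions add: τ_n = τ₀ + n/σ².
So 1/σ₀² = 1/3.2145 − 21/72.8 = 0.311090 − 0.288462 = 0.022628.
Hence σ₀² = 1/0.022628 ≈ 44.2.

σ₀² = 44.2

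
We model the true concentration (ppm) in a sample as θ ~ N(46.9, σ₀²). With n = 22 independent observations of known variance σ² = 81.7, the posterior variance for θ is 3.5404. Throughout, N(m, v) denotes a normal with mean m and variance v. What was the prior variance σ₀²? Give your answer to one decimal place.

σ₀² = 75.9

For the Normal–Normal model with known σ², precisions add: τ_n = τ₀ + n/σ².
So 1/σ₀² = 1/3.5404 − 22/81.7 = 0.282454 − 0.269278 = 0.013176.
Hence σ₀² = 1/0.013176 ≈ 75.9.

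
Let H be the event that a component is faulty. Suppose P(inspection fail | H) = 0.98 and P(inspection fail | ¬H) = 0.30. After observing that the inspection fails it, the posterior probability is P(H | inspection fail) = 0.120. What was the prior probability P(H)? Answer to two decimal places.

P(H) = 0.04

In odds form, posterior odds = prior odds × likelihood ratio, so prior odds = posterior odds ÷ LR.
Posterior odds = 0.120/(1−0.120) = 0.1364. LR = 0.98/0.30 = 3.2667.
Prior odds = 0.1364/3.2667 = 0.0418, so P(H) = 0.0418/(1+0.0418) ≈ 0.04.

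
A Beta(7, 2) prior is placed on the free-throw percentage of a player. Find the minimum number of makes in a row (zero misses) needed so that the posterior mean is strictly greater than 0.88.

After k makes and 0 misses the posterior is Beta(7+k, 2), with mean (7+k)/(7+2+k).
Set (7+k)/(9+k) > 0.88 and solve: k > (0.88·9 − 7)/(1 − 0.88) = 7.667.
The smallest integer exceeding 7.667 is 8, and checking k=8: (15)/(17) = 0.8824 > 0.88.

k = 8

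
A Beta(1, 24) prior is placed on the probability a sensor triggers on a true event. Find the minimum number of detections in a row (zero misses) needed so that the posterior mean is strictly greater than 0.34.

k = 12

After k detections and 0 misses the posterior is Beta(1+k, 24), with mean (1+k)/(1+24+k).
Set (1+k)/(25+k) > 0.34 and solve: k > (0.34·25 − 1)/(1 − 0.34) = 11.364.
The smallest integer exceeding 11.364 is 12, and checking k=12: (13)/(37) = 0.3514 > 0.34.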